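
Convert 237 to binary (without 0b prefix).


237 = 11101101 in binary

11101101


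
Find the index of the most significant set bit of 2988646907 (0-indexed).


0b10110010001000110010000111111011. Highest set bit at position 31

31


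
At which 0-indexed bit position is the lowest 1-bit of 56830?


0b1101110111111110. Lowest set bit at position 1

1


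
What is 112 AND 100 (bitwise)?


0b1110000 & 0b1100100 = 0b1100000 = 96

96


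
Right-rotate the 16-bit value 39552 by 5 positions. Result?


Rotate 0b1001101010000000 right by 5 (16-bit) = 0b10011010100 = 1236

1236


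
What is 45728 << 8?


0b1011001010100000 << 8 = 0b101100101010000000000000 = 11706368

11706368


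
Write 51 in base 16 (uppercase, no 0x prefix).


51 = 33 hex

33


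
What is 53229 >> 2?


0b1100111111101101 >> 2 = 0b11001111111011 = 13307

13307


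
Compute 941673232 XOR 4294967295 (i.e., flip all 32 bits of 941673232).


941673232 ^ 4294967295 = 3353294063

3353294063


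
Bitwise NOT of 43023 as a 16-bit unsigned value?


~0b1010100000001111 = 0b101011111110000 = 22512 (16-bit unsigned)

22512


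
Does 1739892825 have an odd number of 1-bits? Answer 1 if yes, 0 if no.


0b1100111101101001010100001011001 has 16 ones => parity 0

0


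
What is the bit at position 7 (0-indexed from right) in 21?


0b10101, position 7 = 0

0


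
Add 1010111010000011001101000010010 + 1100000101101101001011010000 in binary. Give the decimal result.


1010111010000011001101000010010 + 1100000101101101001011010000 = 1100011010110000110110011100010 = 1666739426

1666739426


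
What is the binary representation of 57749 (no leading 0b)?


57749 = 1110000110010101 in binary

1110000110010101


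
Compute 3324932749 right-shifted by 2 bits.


0b11000110001011100111001010001101 >> 2 = 0b110001100010111001110010100011 = 831233187

831233187


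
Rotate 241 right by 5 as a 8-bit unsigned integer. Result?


Rotate 0b11110001 right by 5 (8-bit) = 0b10001111 = 143

143


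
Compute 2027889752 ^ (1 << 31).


2027889752 ^ (1 << 31) = 2027889752 ^ 2147483648 = 4175373400

4175373400


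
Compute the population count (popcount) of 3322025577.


0b11000110000000100001011001101001 has 12 set bits

12


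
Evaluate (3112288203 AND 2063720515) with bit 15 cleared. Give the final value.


Step 1: 3112288203 & 2063720515 = 956407875
Step 2: 956407875 & ~(1 << 15) = 956375107

956375107


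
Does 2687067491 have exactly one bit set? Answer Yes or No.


0b10100000001010010110010101100011. Multiple bits set => No

No


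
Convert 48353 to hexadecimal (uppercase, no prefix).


48353 = BCE1 hex

BCE1


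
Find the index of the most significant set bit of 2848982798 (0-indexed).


0b10101001110100000000011100001110. Highest set bit at position 31

31


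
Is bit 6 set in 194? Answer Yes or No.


0b11000010, bit 6 = 1. Yes

Yes


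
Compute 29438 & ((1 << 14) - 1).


29438 & 16383 = 13054

13054


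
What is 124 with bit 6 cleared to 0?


124 & ~(1 << 6) = 60

60


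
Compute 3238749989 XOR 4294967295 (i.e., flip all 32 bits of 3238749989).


3238749989 ^ 4294967295 = 1056217306

1056217306


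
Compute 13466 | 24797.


0b11010010011010 | 0b110000011011101 = 0b111010011011111 = 29919

29919


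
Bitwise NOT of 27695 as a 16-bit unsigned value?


~0b110110000101111 = 0b1001001111010000 = 37840 (16-bit unsigned)

37840


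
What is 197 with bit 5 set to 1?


197 | (1 << 5) = 197 | 32 = 229

229


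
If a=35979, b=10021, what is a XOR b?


35979 ^ 10021 = 43950

43950


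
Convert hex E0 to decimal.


E0 hex = 224 decimal

224


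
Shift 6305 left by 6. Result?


0b1100010100001 << 6 = 0b1100010100001000000 = 403520

403520


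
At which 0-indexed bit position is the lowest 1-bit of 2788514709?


0b10100110001101010101101110010101. Lowest set bit at position 0

0


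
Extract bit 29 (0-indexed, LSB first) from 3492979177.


0b11010000001100101010000111101001, position 29 = 0

0


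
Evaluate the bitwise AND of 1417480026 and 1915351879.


0b1010100011111010000011101011010 & 0b1110010001010011111001101000111 = 0b1010000001010010000001101000010 = 1344865090

1344865090


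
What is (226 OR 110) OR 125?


Step 1: 226 | 110 = 238
Step 2: 238 | 125 = 255

255


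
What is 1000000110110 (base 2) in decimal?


1000000110110 in decimal = 4150

4150


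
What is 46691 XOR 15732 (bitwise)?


0b1011011001100011 ^ 0b11110101110100 = 0b1000101100010111 = 35607

35607


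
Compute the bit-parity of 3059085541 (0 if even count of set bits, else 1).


0b10110110010101011111000011100101 has 18 ones => parity 0

0


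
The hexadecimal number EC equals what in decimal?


EC hex = 236 decimal

236


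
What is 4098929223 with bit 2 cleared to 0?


4098929223 & ~(1 << 2) = 4098929219

4098929219


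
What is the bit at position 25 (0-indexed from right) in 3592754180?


0b11010110001001010001010000000100, position 25 = 1

1


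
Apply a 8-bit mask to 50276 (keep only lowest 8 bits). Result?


50276 & 255 = 100

100


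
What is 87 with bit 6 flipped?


87 ^ (1 << 6) = 87 ^ 64 = 23

23


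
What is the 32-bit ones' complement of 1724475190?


1724475190 ^ 4294967295 = 2570492105

2570492105


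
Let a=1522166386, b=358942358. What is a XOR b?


1522166386 ^ 358942358 = 1340042468

1340042468


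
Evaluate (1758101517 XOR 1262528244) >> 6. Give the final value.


Step 1: 1758101517 ^ 1262528244 = 596256505
Step 2: 596256505 >> 6 = 9316507

9316507


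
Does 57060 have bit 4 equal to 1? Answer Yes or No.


0b1101111011100100, bit 4 = 0. No

No


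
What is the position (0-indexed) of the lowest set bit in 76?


0b1001100. Lowest set bit at position 2

2


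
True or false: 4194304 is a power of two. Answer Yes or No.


0b10000000000000000000000. Only one bit set => Yes

Yes


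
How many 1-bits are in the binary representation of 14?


0b1110 has 3 set bits

3


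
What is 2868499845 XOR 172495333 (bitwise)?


0b10101010111110011101010110000101 ^ 0b1010010010000001000111100101 = 0b10100000101100011100010001100000 = 2696004704

2696004704


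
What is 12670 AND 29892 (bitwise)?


0b11000101111110 & 0b111010011000100 = 0b11000001000100 = 12356

12356


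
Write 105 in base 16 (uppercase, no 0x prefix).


105 = 69 hex

69


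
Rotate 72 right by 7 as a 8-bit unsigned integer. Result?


Rotate 0b1001000 right by 7 (8-bit) = 0b10010000 = 144

144


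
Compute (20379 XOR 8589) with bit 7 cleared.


Step 1: 20379 ^ 8589 = 28182
Step 2: 28182 & ~(1 << 7) = 28182

28182


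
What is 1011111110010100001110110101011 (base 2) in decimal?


1011111110010100001110110101011 in decimal = 1607081387

1607081387


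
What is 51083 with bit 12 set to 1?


51083 | (1 << 12) = 51083 | 4096 = 55179

55179


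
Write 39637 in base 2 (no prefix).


39637 = 1001101011010101 in binary

1001101011010101


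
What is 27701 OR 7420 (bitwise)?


0b110110000110101 | 0b1110011111100 = 0b111110011111101 = 31997

31997


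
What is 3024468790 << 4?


0b10110100010001011011101100110110 << 4 = 0b101101000100010110111011001101100000 = 48391500640

48391500640


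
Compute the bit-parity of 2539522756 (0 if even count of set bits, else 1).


0b10010111010111100000101011000100 has 15 ones => parity 1

1


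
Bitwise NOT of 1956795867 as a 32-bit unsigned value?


~0b1110100101000100101010111011011 = 0b10001011010111011010101000100100 = 2338171428 (32-bit unsigned)

2338171428


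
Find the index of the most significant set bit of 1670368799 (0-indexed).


0b1100011100011111100111000011111. Highest set bit at position 30

30


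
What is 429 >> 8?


0b110101101 >> 8 = 0b1 = 1

1


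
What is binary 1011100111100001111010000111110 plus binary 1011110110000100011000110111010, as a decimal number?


1011100111100001111010000111110 + 1011110110000100011000110111010 = 10111011101100110010010111111000 = 3149080056

3149080056


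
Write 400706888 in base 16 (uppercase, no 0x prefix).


400706888 = 17E24D48 hex

17E24D48


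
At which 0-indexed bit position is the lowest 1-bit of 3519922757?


0b11010001110011011100001001000101. Lowest set bit at position 0

0


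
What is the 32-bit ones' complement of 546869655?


546869655 ^ 4294967295 = 3748097640

3748097640


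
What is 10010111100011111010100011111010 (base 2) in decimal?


10010111100011111010100011111010 in decimal = 2542774522

2542774522


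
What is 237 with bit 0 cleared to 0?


237 & ~(1 << 0) = 236

236


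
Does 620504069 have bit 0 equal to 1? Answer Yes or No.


0b100100111111000010010000000101, bit 0 = 1. Yes

Yes


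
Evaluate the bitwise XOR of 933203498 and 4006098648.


0b110111100111111000111000101010 ^ 0b11101110110010000011011011011000 = 0b11011001010101111011100011110010 = 3646404850

3646404850


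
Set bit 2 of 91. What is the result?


91 | (1 << 2) = 91 | 4 = 95

95


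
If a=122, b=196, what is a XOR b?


122 ^ 196 = 190

190


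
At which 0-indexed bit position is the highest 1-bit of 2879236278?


0b10101011100111011010100010110110. Highest set bit at position 31

31


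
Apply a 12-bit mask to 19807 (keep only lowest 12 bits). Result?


19807 & 4095 = 3423

3423


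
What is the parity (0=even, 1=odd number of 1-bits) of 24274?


0b101111011010010 has 9 ones => parity 1

1


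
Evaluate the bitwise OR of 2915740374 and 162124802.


0b10101101110010101010101011010110 | 0b1001101010011101010000000010 = 0b10101101111010111111111011010110 = 2917924566

2917924566


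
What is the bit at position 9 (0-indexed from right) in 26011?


0b110010110011011, position 9 = 0

0


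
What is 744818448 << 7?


0b101100011001010000011100010000 << 7 = 0b1011000110010100000111000100000000000 = 95336761344

95336761344


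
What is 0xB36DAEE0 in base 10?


B36DAEE0 hex = 3010309856 decimal

3010309856


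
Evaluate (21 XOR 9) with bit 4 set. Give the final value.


Step 1: 21 ^ 9 = 28
Step 2: 28 | (1 << 4) = 28 | 16 = 28

28


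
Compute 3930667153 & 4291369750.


0b11101010010010010011100010010001 & 0b11111111110010010001101100010110 = 0b11101010010010010001100000010000 = 3930658832

3930658832


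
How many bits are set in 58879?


0b1110010111111111 has 13 set bits

13


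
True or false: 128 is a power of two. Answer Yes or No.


0b10000000. Only one bit set => Yes

Yes


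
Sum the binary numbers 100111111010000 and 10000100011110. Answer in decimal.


100111111010000 + 10000100011110 = 111000011101110 = 28910

28910


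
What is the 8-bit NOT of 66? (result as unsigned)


~0b1000010 = 0b10111101 = 189 (8-bit unsigned)

189


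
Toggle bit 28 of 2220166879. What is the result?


2220166879 ^ (1 << 28) = 2220166879 ^ 268435456 = 2488602335

2488602335


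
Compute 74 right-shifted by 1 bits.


0b1001010 >> 1 = 0b100101 = 37

37


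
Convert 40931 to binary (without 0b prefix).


40931 = 1001111111100011 in binary

1001111111100011


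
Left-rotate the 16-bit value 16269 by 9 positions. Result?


Rotate 0b11111110001101 left by 9 (16-bit) = 0b1101001111111 = 6783

6783


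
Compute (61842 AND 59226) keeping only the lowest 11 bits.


Step 1: 61842 & 59226 = 57618
Step 2: 57618 & 2047 = 274

274


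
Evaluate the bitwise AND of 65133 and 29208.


0b1111111001101101 & 0b111001000011000 = 0b111001000001000 = 29192

29192


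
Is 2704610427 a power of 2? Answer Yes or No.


0b10100001001101010001010001111011. Multiple bits set => No

No


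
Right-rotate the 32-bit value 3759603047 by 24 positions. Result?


Rotate 0b11100000000101101111110101100111 right by 24 (32-bit) = 0b10110111111010110011111100000 = 385705952

385705952


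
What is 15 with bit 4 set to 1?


15 | (1 << 4) = 15 | 16 = 31

31


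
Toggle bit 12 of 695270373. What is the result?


695270373 ^ (1 << 12) = 695270373 ^ 4096 = 695266277

695266277


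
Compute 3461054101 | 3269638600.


0b11001110010010110111111010010101 | 0b11000010111000101011100111001000 = 0b11001110111010111111111111011101 = 3471572957

3471572957


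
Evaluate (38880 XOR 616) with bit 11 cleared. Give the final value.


Step 1: 38880 ^ 616 = 38280
Step 2: 38280 & ~(1 << 11) = 38280

38280


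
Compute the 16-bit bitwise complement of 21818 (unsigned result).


~0b101010100111010 = 0b1010101011000101 = 43717 (16-bit unsigned)

43717


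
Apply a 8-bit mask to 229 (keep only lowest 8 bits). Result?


229 & 255 = 229

229


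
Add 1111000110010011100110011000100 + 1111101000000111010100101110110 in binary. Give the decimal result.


1111000110010011100110011000100 + 1111101000000111010100101110110 = 11110101110011010111011000111010 = 4123883066

4123883066


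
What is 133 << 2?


0b10000101 << 2 = 0b1000010100 = 532

532


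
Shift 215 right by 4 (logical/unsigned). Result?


0b11010111 >> 4 = 0b1101 = 13

13


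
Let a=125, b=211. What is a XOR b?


125 ^ 211 = 174

174


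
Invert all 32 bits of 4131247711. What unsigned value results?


4131247711 ^ 4294967295 = 163719584

163719584


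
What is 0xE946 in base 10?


E946 hex = 59718 decimal

59718


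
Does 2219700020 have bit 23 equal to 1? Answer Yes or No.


0b10000100010011011110111100110100, bit 23 = 0. No

No


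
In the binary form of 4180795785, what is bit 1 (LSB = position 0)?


0b11111001001100011110000110001001, position 1 = 0

0


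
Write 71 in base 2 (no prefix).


71 = 1000111 in binary

1000111


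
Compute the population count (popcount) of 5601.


0b1010111100001 has 7 set bits

7


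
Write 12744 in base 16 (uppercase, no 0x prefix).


12744 = 31C8 hex

31C8


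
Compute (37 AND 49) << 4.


Step 1: 37 & 49 = 33
Step 2: 33 << 4 = 528

528


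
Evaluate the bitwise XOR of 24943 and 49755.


0b110000101101111 ^ 0b1100001001011011 = 0b1010001100110100 = 41780

41780


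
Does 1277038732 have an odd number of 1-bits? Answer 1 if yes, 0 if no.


0b1001100000111100001000010001100 has 11 ones => parity 1

1


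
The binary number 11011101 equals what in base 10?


11011101 in decimal = 221

221


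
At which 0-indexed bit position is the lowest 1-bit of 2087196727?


0b1111100011010000001100000110111. Lowest set bit at position 0

0


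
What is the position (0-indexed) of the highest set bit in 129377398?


0b111101101100010010001110110. Highest set bit at position 26

26


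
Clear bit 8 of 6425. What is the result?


6425 & ~(1 << 8) = 6169

6169


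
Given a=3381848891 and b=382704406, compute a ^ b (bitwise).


3381848891 ^ 382704406 = 3747442733

3747442733


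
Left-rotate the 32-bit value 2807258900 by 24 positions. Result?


Rotate 0b10100111010100110101111100010100 left by 24 (32-bit) = 0b10100101001110101001101011111 = 346510175

346510175


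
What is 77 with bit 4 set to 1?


77 | (1 << 4) = 77 | 16 = 93

93


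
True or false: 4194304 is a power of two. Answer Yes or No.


0b10000000000000000000000. Only one bit set => Yes

Yes


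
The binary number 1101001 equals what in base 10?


1101001 in decimal = 105

105


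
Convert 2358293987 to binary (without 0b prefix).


2358293987 = 10001100100100001011010111100011 in binary

10001100100100001011010111100011


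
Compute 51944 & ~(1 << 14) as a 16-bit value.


51944 & ~(1 << 14) = 35560

35560


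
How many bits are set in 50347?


0b1100010010101011 has 8 set bits

8


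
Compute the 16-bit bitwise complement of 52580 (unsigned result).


~0b1100110101100100 = 0b11001010011011 = 12955 (16-bit unsigned)

12955


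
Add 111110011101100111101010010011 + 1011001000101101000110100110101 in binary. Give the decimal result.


111110011101100111101010010011 + 1011001000101101000110100110101 = 10010111100011010000011111001000 = 2542602184

2542602184


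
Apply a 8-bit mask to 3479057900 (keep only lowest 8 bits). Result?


3479057900 & 255 = 236

236


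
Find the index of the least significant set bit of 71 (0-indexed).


0b1000111. Lowest set bit at position 0

0


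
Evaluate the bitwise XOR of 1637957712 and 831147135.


0b1100001101000010100000001010000 ^ 0b110001100010100100110001111111 = 0b1010000001010110000110000101111 = 1344998447

1344998447


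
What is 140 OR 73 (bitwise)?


0b10001100 | 0b1001001 = 0b11001101 = 205

205


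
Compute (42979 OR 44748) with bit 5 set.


Step 1: 42979 | 44748 = 45039
Step 2: 45039 | (1 << 5) = 45039 | 32 = 45039

45039


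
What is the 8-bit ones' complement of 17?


17 ^ 255 = 238

238


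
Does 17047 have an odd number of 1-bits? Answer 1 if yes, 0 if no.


0b100001010010111 has 7 ones => parity 1

1


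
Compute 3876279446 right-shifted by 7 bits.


0b11100111000010110101010010010110 >> 7 = 0b1110011100001011010101001 = 30283433

30283433


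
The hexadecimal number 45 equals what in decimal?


45 hex = 69 decimal

69


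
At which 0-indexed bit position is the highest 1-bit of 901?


0b1110000101. Highest set bit at position 9

9


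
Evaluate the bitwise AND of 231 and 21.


0b11100111 & 0b10101 = 0b101 = 5

5


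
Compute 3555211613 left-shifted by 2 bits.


0b11010011111010000011100101011101 << 2 = 0b1101001111101000001110010101110100 = 14220846452

14220846452


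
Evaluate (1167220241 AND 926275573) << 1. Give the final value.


Step 1: 1167220241 & 926275573 = 84956689
Step 2: 84956689 << 1 = 169913378

169913378


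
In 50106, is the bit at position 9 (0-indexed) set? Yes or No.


0b1100001110111010, bit 9 = 1. Yes

Yes


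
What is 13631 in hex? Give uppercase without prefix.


13631 = 353F hex

353F


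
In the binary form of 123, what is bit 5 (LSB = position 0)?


0b1111011, position 5 = 1

1


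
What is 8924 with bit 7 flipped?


8924 ^ (1 << 7) = 8924 ^ 128 = 8796

8796


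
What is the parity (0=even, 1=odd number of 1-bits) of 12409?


0b11000001111001 has 7 ones => parity 1

1


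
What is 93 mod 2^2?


93 & 3 = 1

1


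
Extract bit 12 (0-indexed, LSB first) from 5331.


0b1010011010011, position 12 = 1

1


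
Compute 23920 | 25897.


0b101110101110000 | 0b110010100101001 = 0b111110101111001 = 32121

32121


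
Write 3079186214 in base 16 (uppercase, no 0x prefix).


3079186214 = B788A726 hex

B788A726


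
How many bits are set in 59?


0b111011 has 5 set bits

5


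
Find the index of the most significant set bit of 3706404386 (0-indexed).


0b11011100111010110011111000100010. Highest set bit at position 31

31


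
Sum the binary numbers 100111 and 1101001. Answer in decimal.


100111 + 1101001 = 10010000 = 144

144


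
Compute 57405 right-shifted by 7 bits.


0b1110000000111101 >> 7 = 0b111000000 = 448

448


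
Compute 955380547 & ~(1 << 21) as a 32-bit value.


955380547 & ~(1 << 21) = 953283395

953283395


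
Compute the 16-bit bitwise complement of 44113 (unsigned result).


~0b1010110001010001 = 0b101001110101110 = 21422 (16-bit unsigned)

21422


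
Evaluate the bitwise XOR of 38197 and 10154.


0b1001010100110101 ^ 0b10011110101010 = 0b1011001010011111 = 45727

45727


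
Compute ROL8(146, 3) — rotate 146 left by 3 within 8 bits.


Rotate 0b10010010 left by 3 (8-bit) = 0b10010100 = 148

148


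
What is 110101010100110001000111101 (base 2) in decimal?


110101010100110001000111101 in decimal = 111829565

111829565


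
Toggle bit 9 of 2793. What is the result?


2793 ^ (1 << 9) = 2793 ^ 512 = 2281

2281


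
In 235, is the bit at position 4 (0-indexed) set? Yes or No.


0b11101011, bit 4 = 0. No

No


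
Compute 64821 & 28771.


0b1111110100110101 & 0b111000001100011 = 0b111000000100001 = 28705

28705


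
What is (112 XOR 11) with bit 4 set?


Step 1: 112 ^ 11 = 123
Step 2: 123 | (1 << 4) = 123 | 16 = 123

123


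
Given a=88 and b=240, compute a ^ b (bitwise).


88 ^ 240 = 168

168


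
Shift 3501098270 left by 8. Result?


0b11010000101011101000010100011110 << 8 = 0b1101000010101110100001010001111000000000 = 896281157120

896281157120


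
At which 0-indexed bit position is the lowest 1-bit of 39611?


0b1001101010111011. Lowest set bit at position 0

0


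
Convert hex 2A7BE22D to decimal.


2A7BE22D hex = 712761901 decimal

712761901


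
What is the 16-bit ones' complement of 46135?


46135 ^ 65535 = 19400

19400


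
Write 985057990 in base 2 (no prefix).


985057990 = 111010101101101100101011000110 in binary

111010101101101100101011000110


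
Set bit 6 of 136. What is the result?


136 | (1 << 6) = 136 | 64 = 200

200


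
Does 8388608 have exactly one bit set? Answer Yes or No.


0b100000000000000000000000. Only one bit set => Yes

Yes


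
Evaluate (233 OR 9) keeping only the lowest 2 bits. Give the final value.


Step 1: 233 | 9 = 233
Step 2: 233 & 3 = 1

1


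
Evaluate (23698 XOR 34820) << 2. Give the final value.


Step 1: 23698 ^ 34820 = 54422
Step 2: 54422 << 2 = 217688

217688


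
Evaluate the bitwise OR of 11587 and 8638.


0b10110101000011 | 0b10000110111110 = 0b10110111111111 = 11775

11775


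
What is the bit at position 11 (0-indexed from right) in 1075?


0b10000110011, position 11 = 0

0


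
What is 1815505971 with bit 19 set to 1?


1815505971 | (1 << 19) = 1815505971 | 524288 = 1816030259

1816030259


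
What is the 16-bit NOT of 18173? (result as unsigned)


~0b100011011111101 = 0b1011100100000010 = 47362 (16-bit unsigned)

47362


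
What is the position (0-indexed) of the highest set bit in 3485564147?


0b11001111110000010111110011110011. Highest set bit at position 31

31


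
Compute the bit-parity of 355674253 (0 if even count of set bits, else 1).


0b10101001100110010100010001101 has 13 ones => parity 1

1


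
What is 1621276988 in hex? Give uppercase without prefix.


1621276988 = 60A2B93C hex

60A2B93C


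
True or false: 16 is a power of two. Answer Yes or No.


0b10000. Only one bit set => Yes

Yes


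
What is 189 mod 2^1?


189 & 1 = 1

1


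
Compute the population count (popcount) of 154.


0b10011010 has 4 set bits

4


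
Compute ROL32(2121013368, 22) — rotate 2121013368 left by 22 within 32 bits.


Rotate 0b1111110011011000001100001111000 left by 22 (32-bit) = 0b11110000111111001101100000110 = 505387782

505387782


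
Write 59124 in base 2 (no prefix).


59124 = 1110011011110100 in binary

1110011011110100


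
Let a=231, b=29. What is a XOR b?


231 ^ 29 = 250

250


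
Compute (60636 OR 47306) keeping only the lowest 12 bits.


Step 1: 60636 | 47306 = 64734
Step 2: 64734 & 4095 = 3294

3294


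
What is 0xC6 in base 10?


C6 hex = 198 decimal

198


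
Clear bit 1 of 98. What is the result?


98 & ~(1 << 1) = 96

96


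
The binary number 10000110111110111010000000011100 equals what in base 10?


10000110111110111010000000011100 in decimal = 2264637468

2264637468


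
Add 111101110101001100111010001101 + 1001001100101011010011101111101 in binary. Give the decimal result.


111101110101001100111010001101 + 1001001100101011010011101111101 = 10000111011010100111011000001010 = 2271901194

2271901194


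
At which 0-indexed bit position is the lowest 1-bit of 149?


0b10010101. Lowest set bit at position 0

0


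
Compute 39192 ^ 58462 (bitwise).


0b1001100100011000 ^ 0b1110010001011110 = 0b111110101000110 = 32070

32070


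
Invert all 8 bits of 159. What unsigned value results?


159 ^ 255 = 96

96


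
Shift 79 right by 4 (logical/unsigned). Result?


0b1001111 >> 4 = 0b100 = 4

4


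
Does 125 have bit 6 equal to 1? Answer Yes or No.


0b1111101, bit 6 = 1. Yes

Yes


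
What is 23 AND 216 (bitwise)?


0b10111 & 0b11011000 = 0b10000 = 16

16


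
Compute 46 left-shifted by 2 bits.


0b101110 << 2 = 0b10111000 = 184

184


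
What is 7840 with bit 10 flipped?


7840 ^ (1 << 10) = 7840 ^ 1024 = 6816

6816


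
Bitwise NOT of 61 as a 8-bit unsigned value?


~0b111101 = 0b11000010 = 194 (8-bit unsigned)

194


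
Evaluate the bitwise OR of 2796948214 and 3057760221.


0b10100110101101100000101011110110 | 0b10110110010000011011011111011101 = 0b10110110111101111011111111111111 = 3069689855

3069689855


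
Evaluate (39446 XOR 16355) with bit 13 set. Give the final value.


Step 1: 39446 ^ 16355 = 42485
Step 2: 42485 | (1 << 13) = 42485 | 8192 = 42485

42485


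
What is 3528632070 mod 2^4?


3528632070 & 15 = 6

6


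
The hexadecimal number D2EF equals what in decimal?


D2EF hex = 53999 decimal

53999


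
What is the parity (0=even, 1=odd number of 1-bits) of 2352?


0b100100110000 has 4 ones => parity 0

0


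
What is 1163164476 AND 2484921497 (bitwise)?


0b1000101010101000111101100111100 & 0b10010100000111001110010010011001 = 0b100000101000110000000011000 = 68444184

68444184


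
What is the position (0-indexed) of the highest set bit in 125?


0b1111101. Highest set bit at position 6

6


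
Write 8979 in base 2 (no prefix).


8979 = 10001100010011 in binary

10001100010011


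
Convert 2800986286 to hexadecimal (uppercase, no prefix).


2800986286 = A6F3A8AE hex

A6F3A8AE


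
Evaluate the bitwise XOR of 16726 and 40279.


0b100000101010110 ^ 0b1001110101010111 = 0b1101110000000001 = 56321

56321


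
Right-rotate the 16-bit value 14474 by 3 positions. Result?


Rotate 0b11100010001010 right by 3 (16-bit) = 0b100011100010001 = 18193

18193


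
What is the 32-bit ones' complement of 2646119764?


2646119764 ^ 4294967295 = 1648847531

1648847531


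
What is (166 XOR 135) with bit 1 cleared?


Step 1: 166 ^ 135 = 33
Step 2: 33 & ~(1 << 1) = 33

33


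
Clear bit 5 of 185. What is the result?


185 & ~(1 << 5) = 153

153


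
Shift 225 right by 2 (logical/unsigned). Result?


0b11100001 >> 2 = 0b111000 = 56

56


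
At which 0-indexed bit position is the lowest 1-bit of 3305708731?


0b11000101000010010001110010111011. Lowest set bit at position 0

0


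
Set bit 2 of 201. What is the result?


201 | (1 << 2) = 201 | 4 = 205

205


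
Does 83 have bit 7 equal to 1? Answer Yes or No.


0b1010011, bit 7 = 0. No

No


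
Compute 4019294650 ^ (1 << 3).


4019294650 ^ (1 << 3) = 4019294650 ^ 8 = 4019294642

4019294642


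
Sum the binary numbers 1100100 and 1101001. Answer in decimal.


1100100 + 1101001 = 11001101 = 205

205


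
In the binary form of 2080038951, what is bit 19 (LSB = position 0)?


0b1111011111110101110000000100111, position 19 = 1

1


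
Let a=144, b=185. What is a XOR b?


144 ^ 185 = 41

41


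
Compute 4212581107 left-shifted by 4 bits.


0b11111011000101101110001011110011 << 4 = 0b111110110001011011100010111100110000 = 67401297712

67401297712


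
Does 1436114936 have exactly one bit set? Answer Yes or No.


0b1010101100110010101111111111000. Multiple bits set => No

No


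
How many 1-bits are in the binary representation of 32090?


0b111110101011010 has 10 set bits

10


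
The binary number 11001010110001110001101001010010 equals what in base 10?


11001010110001110001101001010010 in decimal = 3402046034

3402046034


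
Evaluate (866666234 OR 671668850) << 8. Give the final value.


Step 1: 866666234 | 671668850 = 1000922874
Step 2: 1000922874 << 8 = 256236255744

256236255744


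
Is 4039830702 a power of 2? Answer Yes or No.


0b11110000110010101110110010101110. Multiple bits set => No

No


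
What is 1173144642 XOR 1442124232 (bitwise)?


0b1000101111011001100010001000010 ^ 0b1010101111101010001000111001000 = 0b10000000110011101010110001010 = 270128522

270128522


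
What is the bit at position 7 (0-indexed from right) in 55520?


0b1101100011100000, position 7 = 1

1


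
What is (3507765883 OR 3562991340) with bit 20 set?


Step 1: 3507765883 | 3562991340 = 3579768575
Step 2: 3579768575 | (1 << 20) = 3579768575 | 1048576 = 3579768575

3579768575


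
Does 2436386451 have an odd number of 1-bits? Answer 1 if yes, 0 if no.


0b10010001001110000100111010010011 has 14 ones => parity 0

0


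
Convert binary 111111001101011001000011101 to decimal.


111111001101011001000011101 in decimal = 132559389

132559389


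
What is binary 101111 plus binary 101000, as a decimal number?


101111 + 101000 = 1010111 = 87

87


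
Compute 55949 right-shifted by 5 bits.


0b1101101010001101 >> 5 = 0b11011010100 = 1748

1748


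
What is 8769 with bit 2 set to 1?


8769 | (1 << 2) = 8769 | 4 = 8773

8773


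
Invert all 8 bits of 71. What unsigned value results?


71 ^ 255 = 184

184


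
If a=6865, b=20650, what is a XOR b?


6865 ^ 20650 = 19067

19067


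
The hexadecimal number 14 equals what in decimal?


14 hex = 20 decimal

20


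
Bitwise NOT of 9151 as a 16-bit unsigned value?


~0b10001110111111 = 0b1101110001000000 = 56384 (16-bit unsigned)

56384


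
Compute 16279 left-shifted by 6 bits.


0b11111110010111 << 6 = 0b11111110010111000000 = 1041856

1041856


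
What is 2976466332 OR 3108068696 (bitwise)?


0b10110001011010010100010110011100 | 0b10111001010000010101110101011000 = 0b10111001011010010101110111011100 = 3110690268

3110690268


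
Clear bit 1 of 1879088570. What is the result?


1879088570 & ~(1 << 1) = 1879088568

1879088568


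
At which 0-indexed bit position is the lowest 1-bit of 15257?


0b11101110011001. Lowest set bit at position 0

0


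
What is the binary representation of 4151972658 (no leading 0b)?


4151972658 = 11110111011110100001001100110010 in binary

11110111011110100001001100110010


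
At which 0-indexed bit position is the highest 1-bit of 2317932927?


0b10001010001010001101100101111111. Highest set bit at position 31

31


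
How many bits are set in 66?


0b1000010 has 2 set bits

2


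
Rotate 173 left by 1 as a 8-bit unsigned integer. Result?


Rotate 0b10101101 left by 1 (8-bit) = 0b1011011 = 91

91


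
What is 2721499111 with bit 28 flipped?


2721499111 ^ (1 << 28) = 2721499111 ^ 268435456 = 2989934567

2989934567


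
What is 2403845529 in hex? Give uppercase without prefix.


2403845529 = 8F47C599 hex

8F47C599


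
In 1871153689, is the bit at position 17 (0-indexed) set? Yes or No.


0b1101111100001111000101000011001, bit 17 = 1. Yes

Yes


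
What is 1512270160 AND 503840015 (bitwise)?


0b1011010001000110110100101010000 & 0b11110000001111111110100001111 = 0b11010000000110110100100000000 = 436431104

436431104


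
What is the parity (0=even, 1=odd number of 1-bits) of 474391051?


0b11100010001101010001000001011 has 12 ones => parity 0

0


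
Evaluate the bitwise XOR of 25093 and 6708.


0b110001000000101 ^ 0b1101000110100 = 0b111100000110001 = 30769

30769


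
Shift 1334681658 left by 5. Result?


0b1001111100011011010000000111010 << 5 = 0b100111110001101101000000011101000000 = 42709813056

42709813056


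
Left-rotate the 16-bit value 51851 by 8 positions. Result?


Rotate 0b1100101010001011 left by 8 (16-bit) = 0b1000101111001010 = 35786

35786


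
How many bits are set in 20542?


0b101000000111110 has 7 set bits

7


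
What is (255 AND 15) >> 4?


Step 1: 255 & 15 = 15
Step 2: 15 >> 4 = 0

0


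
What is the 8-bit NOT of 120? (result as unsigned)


~0b1111000 = 0b10000111 = 135 (8-bit unsigned)

135


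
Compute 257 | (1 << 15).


257 | (1 << 15) = 257 | 32768 = 33025

33025


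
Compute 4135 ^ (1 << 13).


4135 ^ (1 << 13) = 4135 ^ 8192 = 12327

12327


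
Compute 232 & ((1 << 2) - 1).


232 & 3 = 0

0


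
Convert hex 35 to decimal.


35 hex = 53 decimal

53


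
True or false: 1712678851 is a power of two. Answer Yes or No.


0b1100110000101010110011111000011. Multiple bits set => No

No


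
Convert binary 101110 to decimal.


101110 in decimal = 46

46


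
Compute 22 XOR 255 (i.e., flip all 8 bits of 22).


22 ^ 255 = 233

233


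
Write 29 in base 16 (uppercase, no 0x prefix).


29 = 1D hex

1D


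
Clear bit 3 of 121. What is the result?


121 & ~(1 << 3) = 113

113


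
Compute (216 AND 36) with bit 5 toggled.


Step 1: 216 & 36 = 0
Step 2: 0 ^ (1 << 5) = 0 ^ 32 = 32

32


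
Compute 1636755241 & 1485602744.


0b1100001100011101110011100101001 & 0b1011000100011000111111110111000 = 0b1000000100011000110011100101000 = 1082943272

1082943272


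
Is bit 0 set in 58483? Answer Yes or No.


0b1110010001110011, bit 0 = 1. Yes

Yes


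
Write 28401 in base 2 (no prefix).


28401 = 110111011110001 in binary

110111011110001


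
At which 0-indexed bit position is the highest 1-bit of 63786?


0b1111100100101010. Highest set bit at position 15

15


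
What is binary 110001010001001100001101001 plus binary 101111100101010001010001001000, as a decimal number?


110001010001001100001101001 + 101111100101010001010001001000 = 110101101111011010110010110001 = 901622961

901622961


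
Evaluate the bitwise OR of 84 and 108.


0b1010100 | 0b1101100 = 0b1111100 = 124

124


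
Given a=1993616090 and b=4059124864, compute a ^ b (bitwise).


1993616090 ^ 4059124864 = 2267381338

2267381338


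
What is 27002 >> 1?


0b110100101111010 >> 1 = 0b11010010111101 = 13501

13501


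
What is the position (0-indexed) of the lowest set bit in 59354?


0b1110011111011010. Lowest set bit at position 1

1


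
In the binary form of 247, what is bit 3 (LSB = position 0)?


0b11110111, position 3 = 0

0


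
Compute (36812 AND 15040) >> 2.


Step 1: 36812 & 15040 = 2752
Step 2: 2752 >> 2 = 688

688


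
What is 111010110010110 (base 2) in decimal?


111010110010110 in decimal = 30102

30102


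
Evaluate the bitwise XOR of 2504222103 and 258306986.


0b10010101010000110110010110010111 ^ 0b1111011001010111001110101010 = 0b10011010001001100001011000111101 = 2586187325

2586187325


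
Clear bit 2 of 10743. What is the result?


10743 & ~(1 << 2) = 10739

10739


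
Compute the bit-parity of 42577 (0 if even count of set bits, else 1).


0b1010011001010001 has 7 ones => parity 1

1


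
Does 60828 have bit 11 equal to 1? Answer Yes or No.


0b1110110110011100, bit 11 = 1. Yes

Yes


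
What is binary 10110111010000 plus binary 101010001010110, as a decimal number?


10110111010000 + 101010001010110 = 1000001000100110 = 33318

33318


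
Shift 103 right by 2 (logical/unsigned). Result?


0b1100111 >> 2 = 0b11001 = 25

25


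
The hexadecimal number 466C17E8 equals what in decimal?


466C17E8 hex = 1181489128 decimal

1181489128


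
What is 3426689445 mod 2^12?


3426689445 & 4095 = 421

421


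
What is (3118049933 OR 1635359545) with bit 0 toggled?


Step 1: 3118049933 | 1635359545 = 4193893309
Step 2: 4193893309 ^ (1 << 0) = 4193893309 ^ 1 = 4193893308

4193893308


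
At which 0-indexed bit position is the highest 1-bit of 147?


0b10010011. Highest set bit at position 7

7


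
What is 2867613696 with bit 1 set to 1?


2867613696 | (1 << 1) = 2867613696 | 2 = 2867613698

2867613698


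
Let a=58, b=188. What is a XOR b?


58 ^ 188 = 134

134


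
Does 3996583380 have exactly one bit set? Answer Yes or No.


0b11101110001101110000010111010100. Multiple bits set => No

No


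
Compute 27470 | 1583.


0b110101101001110 | 0b11000101111 = 0b110111101101111 = 28527

28527


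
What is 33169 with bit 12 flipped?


33169 ^ (1 << 12) = 33169 ^ 4096 = 37265

37265


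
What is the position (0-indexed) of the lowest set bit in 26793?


0b110100010101001. Lowest set bit at position 0

0


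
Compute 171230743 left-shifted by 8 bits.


0b1010001101001100011000010111 << 8 = 0b101000110100110001100001011100000000 = 43835070208

43835070208


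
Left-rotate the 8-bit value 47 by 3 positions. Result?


Rotate 0b101111 left by 3 (8-bit) = 0b1111001 = 121

121


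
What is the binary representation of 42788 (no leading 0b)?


42788 = 1010011100100100 in binary

1010011100100100


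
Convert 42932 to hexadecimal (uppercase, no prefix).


42932 = A7B4 hex

A7B4


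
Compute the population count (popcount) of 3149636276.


0b10111011101110111010001010110100 has 19 set bits

19


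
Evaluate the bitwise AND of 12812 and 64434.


0b11001000001100 & 0b1111101110110010 = 0b11001000000000 = 12800

12800


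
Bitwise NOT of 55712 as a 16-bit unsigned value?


~0b1101100110100000 = 0b10011001011111 = 9823 (16-bit unsigned)

9823


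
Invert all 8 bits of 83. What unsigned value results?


83 ^ 255 = 172

172


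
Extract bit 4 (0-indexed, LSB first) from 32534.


0b111111100010110, position 4 = 1

1


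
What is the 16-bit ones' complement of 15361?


15361 ^ 65535 = 50174

50174


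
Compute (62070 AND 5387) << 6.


Step 1: 62070 & 5387 = 4098
Step 2: 4098 << 6 = 262272

262272


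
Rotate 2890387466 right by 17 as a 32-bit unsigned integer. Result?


Rotate 0b10101100010001111101000000001010 right by 17 (32-bit) = 0b11101000000001010101011000100011 = 3892663843

3892663843


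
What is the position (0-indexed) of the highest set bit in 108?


0b1101100. Highest set bit at position 6

6


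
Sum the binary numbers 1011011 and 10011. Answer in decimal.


1011011 + 10011 = 1101110 = 110

110


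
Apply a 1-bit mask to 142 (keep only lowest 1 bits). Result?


142 & 1 = 0

0


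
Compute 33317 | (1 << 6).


33317 | (1 << 6) = 33317 | 64 = 33381

33381


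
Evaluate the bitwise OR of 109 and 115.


0b1101101 | 0b1110011 = 0b1111111 = 127

127


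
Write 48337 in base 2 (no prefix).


48337 = 1011110011010001 in binary

1011110011010001


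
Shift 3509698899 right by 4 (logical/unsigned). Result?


0b11010001001100011100000101010011 >> 4 = 0b1101000100110001110000010101 = 219356181

219356181


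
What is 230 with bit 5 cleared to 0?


230 & ~(1 << 5) = 198

198


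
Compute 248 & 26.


0b11111000 & 0b11010 = 0b11000 = 24

24


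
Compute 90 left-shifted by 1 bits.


0b1011010 << 1 = 0b10110100 = 180

180


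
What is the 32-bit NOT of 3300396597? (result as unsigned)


~0b11000100101110000000111000110101 = 0b111011010001111111000111001010 = 994570698 (32-bit unsigned)

994570698


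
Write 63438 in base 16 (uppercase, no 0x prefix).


63438 = F7CE hex

F7CE
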